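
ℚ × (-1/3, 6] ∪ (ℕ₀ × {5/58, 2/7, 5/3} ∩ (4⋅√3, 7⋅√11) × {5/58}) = ℚ × (-1/3, 6]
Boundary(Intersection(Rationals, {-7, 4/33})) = {-7, 4/33}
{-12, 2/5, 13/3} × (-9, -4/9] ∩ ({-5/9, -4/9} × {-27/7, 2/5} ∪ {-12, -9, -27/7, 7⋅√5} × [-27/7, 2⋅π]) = {-12} × [-27/7, -4/9]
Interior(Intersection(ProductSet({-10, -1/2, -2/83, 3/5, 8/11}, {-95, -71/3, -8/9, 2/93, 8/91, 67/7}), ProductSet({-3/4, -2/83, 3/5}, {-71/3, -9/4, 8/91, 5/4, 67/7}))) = EmptySet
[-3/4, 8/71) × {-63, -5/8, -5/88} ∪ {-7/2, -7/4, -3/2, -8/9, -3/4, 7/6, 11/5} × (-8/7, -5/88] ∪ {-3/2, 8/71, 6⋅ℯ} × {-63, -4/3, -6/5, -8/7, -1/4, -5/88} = ([-3/4, 8/71) × {-63, -5/8, -5/88}) ∪ ({-3/2, 8/71, 6⋅ℯ} × {-63, -4/3, -6/5, -8/7, -1/4, -5/88}) ∪ ({-7/2, -7/4, -3/2, -8/9, -3/4, 7/6, 11/5} × (-8/7, -5/88])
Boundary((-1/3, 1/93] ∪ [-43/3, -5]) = {-43/3, -5, -1/3, 1/93}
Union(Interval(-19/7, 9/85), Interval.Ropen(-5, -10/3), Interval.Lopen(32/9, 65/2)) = Union(Interval.Ropen(-5, -10/3), Interval(-19/7, 9/85), Interval.Lopen(32/9, 65/2))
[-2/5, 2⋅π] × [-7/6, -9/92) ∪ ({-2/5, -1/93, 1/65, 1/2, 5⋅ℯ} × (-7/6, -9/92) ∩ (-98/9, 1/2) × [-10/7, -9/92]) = [-2/5, 2⋅π] × [-7/6, -9/92)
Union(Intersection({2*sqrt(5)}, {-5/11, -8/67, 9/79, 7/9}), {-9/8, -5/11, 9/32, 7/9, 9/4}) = {-9/8, -5/11, 9/32, 7/9, 9/4}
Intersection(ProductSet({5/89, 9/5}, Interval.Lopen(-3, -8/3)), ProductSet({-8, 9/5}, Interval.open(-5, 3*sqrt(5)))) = ProductSet({9/5}, Interval.Lopen(-3, -8/3))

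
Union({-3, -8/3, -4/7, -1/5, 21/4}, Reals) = Reals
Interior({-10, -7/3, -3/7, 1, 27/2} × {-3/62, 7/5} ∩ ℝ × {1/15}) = ∅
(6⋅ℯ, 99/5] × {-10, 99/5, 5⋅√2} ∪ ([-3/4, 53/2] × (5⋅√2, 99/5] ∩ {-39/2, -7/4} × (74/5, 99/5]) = (6⋅ℯ, 99/5] × {-10, 99/5, 5⋅√2}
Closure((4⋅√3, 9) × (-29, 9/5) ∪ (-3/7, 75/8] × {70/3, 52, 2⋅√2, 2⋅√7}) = ({9, 4⋅√3} × [-29, 9/5]) ∪ ([4⋅√3, 9] × {-29, 9/5}) ∪ ((4⋅√3, 9) × (-29, 9/5)) ∪ ([-3/7, 75/8] × {70/3, 52, 2⋅√2, 2⋅√7})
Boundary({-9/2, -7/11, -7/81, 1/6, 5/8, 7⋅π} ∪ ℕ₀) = {-9/2, -7/11, -7/81, 1/6, 5/8, 7⋅π} ∪ ℕ₀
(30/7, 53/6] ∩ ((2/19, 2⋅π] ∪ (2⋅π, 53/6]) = (30/7, 53/6]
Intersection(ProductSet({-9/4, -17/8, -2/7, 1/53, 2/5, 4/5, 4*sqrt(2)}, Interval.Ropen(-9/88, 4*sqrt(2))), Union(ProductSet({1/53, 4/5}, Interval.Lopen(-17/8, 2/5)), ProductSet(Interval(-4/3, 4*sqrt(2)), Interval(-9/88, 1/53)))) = Union(ProductSet({1/53, 4/5}, Interval(-9/88, 2/5)), ProductSet({-2/7, 1/53, 2/5, 4/5, 4*sqrt(2)}, Interval(-9/88, 1/53)))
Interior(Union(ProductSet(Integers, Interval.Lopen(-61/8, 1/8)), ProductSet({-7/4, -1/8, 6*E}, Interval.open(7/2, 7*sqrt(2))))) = EmptySet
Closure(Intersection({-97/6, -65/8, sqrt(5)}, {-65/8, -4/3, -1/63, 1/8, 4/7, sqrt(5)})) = {-65/8, sqrt(5)}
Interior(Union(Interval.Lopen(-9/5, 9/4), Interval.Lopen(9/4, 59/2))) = Interval.open(-9/5, 59/2)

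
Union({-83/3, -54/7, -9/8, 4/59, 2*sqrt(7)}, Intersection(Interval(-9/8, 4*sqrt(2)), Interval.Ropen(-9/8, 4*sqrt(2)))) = Union({-83/3, -54/7}, Interval.Ropen(-9/8, 4*sqrt(2)))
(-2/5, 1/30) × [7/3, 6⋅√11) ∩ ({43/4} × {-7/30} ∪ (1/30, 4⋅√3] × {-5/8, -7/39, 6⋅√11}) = ∅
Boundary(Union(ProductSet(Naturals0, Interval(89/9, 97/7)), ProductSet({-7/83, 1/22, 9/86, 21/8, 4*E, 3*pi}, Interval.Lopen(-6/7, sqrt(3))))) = Union(ProductSet({-7/83, 1/22, 9/86, 21/8, 4*E, 3*pi}, Interval(-6/7, sqrt(3))), ProductSet(Naturals0, Interval(89/9, 97/7)))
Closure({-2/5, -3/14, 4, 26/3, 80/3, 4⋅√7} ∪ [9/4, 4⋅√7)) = {-2/5, -3/14, 80/3} ∪ [9/4, 4⋅√7]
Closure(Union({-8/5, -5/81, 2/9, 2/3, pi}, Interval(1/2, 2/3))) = Union({-8/5, -5/81, 2/9, pi}, Interval(1/2, 2/3))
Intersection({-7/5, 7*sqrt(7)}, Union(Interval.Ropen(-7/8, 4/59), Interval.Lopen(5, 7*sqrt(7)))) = {7*sqrt(7)}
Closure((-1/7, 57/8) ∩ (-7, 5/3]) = [-1/7, 5/3]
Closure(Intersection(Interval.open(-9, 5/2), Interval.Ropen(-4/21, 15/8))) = Interval(-4/21, 15/8)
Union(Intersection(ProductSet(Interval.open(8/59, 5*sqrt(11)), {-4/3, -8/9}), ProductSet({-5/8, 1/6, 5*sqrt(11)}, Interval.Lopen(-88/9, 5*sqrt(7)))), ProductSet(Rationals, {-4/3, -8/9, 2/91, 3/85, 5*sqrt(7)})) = ProductSet(Rationals, {-4/3, -8/9, 2/91, 3/85, 5*sqrt(7)})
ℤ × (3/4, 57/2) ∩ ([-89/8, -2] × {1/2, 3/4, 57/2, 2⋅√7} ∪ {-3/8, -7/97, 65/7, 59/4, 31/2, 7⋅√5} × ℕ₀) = {-11, -10, …, -2} × {2⋅√7}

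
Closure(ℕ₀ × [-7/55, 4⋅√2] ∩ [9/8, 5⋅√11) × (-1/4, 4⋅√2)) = {2, 3, …, 16} × [-7/55, 4⋅√2]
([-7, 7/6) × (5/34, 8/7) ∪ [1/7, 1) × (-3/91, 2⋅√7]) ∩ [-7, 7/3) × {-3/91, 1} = [-7, 7/6) × {1}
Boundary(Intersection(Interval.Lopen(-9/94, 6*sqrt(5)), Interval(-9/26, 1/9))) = {-9/94, 1/9}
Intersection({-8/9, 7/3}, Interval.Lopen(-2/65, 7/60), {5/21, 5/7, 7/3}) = EmptySet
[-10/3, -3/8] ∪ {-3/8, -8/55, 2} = [-10/3, -3/8] ∪ {-8/55, 2}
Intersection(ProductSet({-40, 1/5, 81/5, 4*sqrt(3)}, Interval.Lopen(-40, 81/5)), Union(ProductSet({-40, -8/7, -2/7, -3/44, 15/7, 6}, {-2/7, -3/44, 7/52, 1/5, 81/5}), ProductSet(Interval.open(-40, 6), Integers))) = Union(ProductSet({-40}, {-2/7, -3/44, 7/52, 1/5, 81/5}), ProductSet({1/5}, Range(-39, 17, 1)))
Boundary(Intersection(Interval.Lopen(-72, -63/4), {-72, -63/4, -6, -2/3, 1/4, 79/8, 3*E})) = {-63/4}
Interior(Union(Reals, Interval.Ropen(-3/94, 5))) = Interval(-oo, oo)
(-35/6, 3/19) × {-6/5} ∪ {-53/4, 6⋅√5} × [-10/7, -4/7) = ((-35/6, 3/19) × {-6/5}) ∪ ({-53/4, 6⋅√5} × [-10/7, -4/7))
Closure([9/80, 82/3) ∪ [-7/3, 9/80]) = [-7/3, 82/3]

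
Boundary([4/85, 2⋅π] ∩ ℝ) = {4/85, 2⋅π}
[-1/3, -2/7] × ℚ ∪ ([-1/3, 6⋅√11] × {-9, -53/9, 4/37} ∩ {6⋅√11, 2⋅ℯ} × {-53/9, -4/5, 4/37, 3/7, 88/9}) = ([-1/3, -2/7] × ℚ) ∪ ({6⋅√11, 2⋅ℯ} × {-53/9, 4/37})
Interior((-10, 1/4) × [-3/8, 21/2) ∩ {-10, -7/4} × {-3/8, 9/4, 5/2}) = ∅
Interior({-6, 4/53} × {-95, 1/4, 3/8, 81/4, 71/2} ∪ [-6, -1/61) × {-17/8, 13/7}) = ∅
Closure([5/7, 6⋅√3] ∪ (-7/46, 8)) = [-7/46, 6⋅√3]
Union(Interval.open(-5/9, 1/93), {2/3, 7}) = Union({2/3, 7}, Interval.open(-5/9, 1/93))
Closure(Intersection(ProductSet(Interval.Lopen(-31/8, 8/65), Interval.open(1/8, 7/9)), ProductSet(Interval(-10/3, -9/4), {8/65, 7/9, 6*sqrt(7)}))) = EmptySet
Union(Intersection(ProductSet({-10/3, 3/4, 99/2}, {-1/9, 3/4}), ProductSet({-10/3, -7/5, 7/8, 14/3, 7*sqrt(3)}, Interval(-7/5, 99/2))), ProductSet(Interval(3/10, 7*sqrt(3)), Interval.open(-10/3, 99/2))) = Union(ProductSet({-10/3}, {-1/9, 3/4}), ProductSet(Interval(3/10, 7*sqrt(3)), Interval.open(-10/3, 99/2)))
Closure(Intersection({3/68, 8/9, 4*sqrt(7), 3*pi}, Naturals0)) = EmptySet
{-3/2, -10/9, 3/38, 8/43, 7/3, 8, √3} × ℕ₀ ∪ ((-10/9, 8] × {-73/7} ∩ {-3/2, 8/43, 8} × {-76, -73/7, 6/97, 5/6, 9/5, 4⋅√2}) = ({8/43, 8} × {-73/7}) ∪ ({-3/2, -10/9, 3/38, 8/43, 7/3, 8, √3} × ℕ₀)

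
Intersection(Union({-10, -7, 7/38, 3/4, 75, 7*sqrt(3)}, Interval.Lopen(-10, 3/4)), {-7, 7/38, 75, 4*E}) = {-7, 7/38, 75}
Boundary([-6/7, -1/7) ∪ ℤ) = {-6/7, -1/7} ∪ (ℤ \ (-6/7, -1/7))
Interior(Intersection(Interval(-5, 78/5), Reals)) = Interval.open(-5, 78/5)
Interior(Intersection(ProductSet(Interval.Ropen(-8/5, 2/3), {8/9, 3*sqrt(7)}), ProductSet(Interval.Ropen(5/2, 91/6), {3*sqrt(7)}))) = EmptySet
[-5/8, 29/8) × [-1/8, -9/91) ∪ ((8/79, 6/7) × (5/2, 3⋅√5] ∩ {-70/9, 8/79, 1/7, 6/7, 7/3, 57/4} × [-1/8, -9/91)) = [-5/8, 29/8) × [-1/8, -9/91)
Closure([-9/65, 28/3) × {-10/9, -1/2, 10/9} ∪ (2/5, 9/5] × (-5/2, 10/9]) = ({2/5, 9/5} × [-5/2, 10/9]) ∪ ([2/5, 9/5] × {-5/2, 10/9}) ∪ ([-9/65, 28/3] × {-10/9, -1/2, 10/9}) ∪ ((2/5, 9/5] × (-5/2, 10/9])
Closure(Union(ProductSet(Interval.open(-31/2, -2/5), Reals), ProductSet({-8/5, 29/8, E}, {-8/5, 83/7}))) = Union(ProductSet({-8/5, 29/8, E}, {-8/5, 83/7}), ProductSet(Interval(-31/2, -2/5), Reals))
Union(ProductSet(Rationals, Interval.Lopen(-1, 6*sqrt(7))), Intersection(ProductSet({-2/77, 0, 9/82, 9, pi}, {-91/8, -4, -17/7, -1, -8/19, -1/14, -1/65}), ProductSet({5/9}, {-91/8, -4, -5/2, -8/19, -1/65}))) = ProductSet(Rationals, Interval.Lopen(-1, 6*sqrt(7)))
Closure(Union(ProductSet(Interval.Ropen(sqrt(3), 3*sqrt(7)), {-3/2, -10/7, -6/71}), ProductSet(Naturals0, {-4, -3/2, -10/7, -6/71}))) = Union(ProductSet(Interval(sqrt(3), 3*sqrt(7)), {-3/2, -10/7, -6/71}), ProductSet(Naturals0, {-4, -3/2, -10/7, -6/71}))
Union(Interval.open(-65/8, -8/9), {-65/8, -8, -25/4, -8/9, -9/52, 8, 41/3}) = Union({-9/52, 8, 41/3}, Interval(-65/8, -8/9))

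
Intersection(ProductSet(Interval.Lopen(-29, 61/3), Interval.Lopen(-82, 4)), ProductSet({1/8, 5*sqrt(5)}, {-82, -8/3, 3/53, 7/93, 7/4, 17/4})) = ProductSet({1/8, 5*sqrt(5)}, {-8/3, 3/53, 7/93, 7/4})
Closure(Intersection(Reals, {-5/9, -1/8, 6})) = {-5/9, -1/8, 6}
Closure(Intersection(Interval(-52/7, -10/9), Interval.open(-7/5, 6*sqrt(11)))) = Interval(-7/5, -10/9)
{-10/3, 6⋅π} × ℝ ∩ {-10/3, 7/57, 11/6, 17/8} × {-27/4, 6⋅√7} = {-10/3} × {-27/4, 6⋅√7}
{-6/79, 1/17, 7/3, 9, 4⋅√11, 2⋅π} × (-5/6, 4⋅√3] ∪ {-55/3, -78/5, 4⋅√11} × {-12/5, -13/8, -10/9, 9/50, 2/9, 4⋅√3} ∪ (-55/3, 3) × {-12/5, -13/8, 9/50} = ((-55/3, 3) × {-12/5, -13/8, 9/50}) ∪ ({-55/3, -78/5, 4⋅√11} × {-12/5, -13/8, -10/9, 9/50, 2/9, 4⋅√3}) ∪ ({-6/79, 1/17, 7/3, 9, 4⋅√11, 2⋅π} × (-5/6, 4⋅√3])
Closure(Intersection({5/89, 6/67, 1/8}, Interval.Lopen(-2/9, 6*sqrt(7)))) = {5/89, 6/67, 1/8}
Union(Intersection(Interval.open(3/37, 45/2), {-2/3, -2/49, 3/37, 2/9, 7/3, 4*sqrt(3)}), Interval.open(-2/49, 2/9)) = Union({7/3, 4*sqrt(3)}, Interval.Lopen(-2/49, 2/9))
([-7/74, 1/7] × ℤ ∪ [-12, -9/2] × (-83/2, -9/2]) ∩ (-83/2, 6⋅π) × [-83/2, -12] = ([-7/74, 1/7] × {-41, -40, …, -12}) ∪ ([-12, -9/2] × (-83/2, -12])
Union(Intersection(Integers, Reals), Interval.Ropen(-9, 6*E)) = Union(Integers, Interval.Ropen(-9, 6*E))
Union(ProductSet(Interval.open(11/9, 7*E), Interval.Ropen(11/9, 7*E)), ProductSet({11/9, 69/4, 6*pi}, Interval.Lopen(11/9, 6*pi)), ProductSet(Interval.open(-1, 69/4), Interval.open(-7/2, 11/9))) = Union(ProductSet({11/9, 69/4, 6*pi}, Interval.Lopen(11/9, 6*pi)), ProductSet(Interval.open(-1, 69/4), Interval.open(-7/2, 11/9)), ProductSet(Interval.open(11/9, 7*E), Interval.Ropen(11/9, 7*E)))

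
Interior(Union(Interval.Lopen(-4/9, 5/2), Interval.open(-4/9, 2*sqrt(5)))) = Interval.open(-4/9, 2*sqrt(5))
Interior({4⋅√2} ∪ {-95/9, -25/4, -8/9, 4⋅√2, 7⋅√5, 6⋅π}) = ∅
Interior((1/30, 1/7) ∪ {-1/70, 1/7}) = (1/30, 1/7)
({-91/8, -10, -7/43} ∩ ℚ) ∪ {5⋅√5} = {-91/8, -10, -7/43, 5⋅√5}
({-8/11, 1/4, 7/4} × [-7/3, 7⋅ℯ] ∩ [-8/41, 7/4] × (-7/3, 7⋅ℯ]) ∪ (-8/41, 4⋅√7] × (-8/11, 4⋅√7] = ({1/4, 7/4} × (-7/3, 7⋅ℯ]) ∪ ((-8/41, 4⋅√7] × (-8/11, 4⋅√7])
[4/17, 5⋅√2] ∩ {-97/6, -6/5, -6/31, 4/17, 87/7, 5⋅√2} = {4/17, 5⋅√2}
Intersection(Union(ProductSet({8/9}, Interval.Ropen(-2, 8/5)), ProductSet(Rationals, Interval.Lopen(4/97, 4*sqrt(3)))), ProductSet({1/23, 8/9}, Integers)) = Union(ProductSet({8/9}, Range(-2, 2, 1)), ProductSet({1/23, 8/9}, Range(1, 7, 1)))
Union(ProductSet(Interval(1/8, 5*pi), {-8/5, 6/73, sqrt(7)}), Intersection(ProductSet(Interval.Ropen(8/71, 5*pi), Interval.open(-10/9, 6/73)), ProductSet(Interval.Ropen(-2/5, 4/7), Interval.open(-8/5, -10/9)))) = ProductSet(Interval(1/8, 5*pi), {-8/5, 6/73, sqrt(7)})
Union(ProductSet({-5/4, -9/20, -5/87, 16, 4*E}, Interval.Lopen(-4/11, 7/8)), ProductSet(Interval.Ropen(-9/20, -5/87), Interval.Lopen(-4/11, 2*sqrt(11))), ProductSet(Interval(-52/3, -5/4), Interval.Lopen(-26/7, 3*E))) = Union(ProductSet({-5/4, -9/20, -5/87, 16, 4*E}, Interval.Lopen(-4/11, 7/8)), ProductSet(Interval(-52/3, -5/4), Interval.Lopen(-26/7, 3*E)), ProductSet(Interval.Ropen(-9/20, -5/87), Interval.Lopen(-4/11, 2*sqrt(11))))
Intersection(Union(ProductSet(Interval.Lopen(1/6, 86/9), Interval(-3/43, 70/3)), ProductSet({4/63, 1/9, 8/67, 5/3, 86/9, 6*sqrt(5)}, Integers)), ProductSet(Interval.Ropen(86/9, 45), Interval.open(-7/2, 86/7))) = Union(ProductSet({86/9}, Interval.Ropen(-3/43, 86/7)), ProductSet({86/9, 6*sqrt(5)}, Range(-3, 13, 1)))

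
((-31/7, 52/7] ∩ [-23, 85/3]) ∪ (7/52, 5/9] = (-31/7, 52/7]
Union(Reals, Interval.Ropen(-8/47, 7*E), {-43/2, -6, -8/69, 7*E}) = Interval(-oo, oo)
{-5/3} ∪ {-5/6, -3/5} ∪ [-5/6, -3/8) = {-5/3} ∪ [-5/6, -3/8)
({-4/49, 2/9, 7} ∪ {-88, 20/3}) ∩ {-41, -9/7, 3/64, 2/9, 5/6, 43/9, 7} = {2/9, 7}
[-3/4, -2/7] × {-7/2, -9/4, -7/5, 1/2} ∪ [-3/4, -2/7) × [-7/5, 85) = ([-3/4, -2/7] × {-7/2, -9/4, -7/5, 1/2}) ∪ ([-3/4, -2/7) × [-7/5, 85))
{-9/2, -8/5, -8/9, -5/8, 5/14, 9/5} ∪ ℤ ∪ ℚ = ℚ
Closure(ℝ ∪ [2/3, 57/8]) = (-∞, ∞)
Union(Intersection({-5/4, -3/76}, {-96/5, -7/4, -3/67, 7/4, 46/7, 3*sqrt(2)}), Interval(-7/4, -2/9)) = Interval(-7/4, -2/9)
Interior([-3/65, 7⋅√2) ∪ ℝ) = (-∞, ∞)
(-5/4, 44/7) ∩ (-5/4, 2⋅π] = (-5/4, 2⋅π]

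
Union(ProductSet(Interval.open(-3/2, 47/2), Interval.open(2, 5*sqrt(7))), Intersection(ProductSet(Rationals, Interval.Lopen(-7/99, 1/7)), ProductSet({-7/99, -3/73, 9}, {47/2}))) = ProductSet(Interval.open(-3/2, 47/2), Interval.open(2, 5*sqrt(7)))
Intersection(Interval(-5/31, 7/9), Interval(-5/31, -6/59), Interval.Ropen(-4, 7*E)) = Interval(-5/31, -6/59)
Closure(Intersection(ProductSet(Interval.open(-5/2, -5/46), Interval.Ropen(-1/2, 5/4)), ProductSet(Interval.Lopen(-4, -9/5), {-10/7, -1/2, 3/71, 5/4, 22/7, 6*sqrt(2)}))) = ProductSet(Interval(-5/2, -9/5), {-1/2, 3/71})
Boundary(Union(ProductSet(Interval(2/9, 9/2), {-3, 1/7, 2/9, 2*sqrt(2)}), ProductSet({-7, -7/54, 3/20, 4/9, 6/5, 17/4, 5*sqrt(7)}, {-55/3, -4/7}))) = Union(ProductSet({-7, -7/54, 3/20, 4/9, 6/5, 17/4, 5*sqrt(7)}, {-55/3, -4/7}), ProductSet(Interval(2/9, 9/2), {-3, 1/7, 2/9, 2*sqrt(2)}))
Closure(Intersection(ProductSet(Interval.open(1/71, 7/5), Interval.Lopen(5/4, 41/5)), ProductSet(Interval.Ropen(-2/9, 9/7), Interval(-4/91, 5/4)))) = EmptySet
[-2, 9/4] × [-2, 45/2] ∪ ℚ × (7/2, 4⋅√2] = ([-2, 9/4] × [-2, 45/2]) ∪ (ℚ × (7/2, 4⋅√2])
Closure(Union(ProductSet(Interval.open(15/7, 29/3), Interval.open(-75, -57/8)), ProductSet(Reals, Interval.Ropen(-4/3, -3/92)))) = Union(ProductSet({15/7, 29/3}, Interval(-75, -57/8)), ProductSet(Interval(15/7, 29/3), {-75, -57/8}), ProductSet(Interval.open(15/7, 29/3), Interval.open(-75, -57/8)), ProductSet(Reals, Interval(-4/3, -3/92)))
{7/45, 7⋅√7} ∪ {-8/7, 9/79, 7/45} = {-8/7, 9/79, 7/45, 7⋅√7}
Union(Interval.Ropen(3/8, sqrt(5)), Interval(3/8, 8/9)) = Interval.Ropen(3/8, sqrt(5))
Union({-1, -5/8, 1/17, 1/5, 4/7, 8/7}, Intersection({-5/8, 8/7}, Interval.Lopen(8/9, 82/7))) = {-1, -5/8, 1/17, 1/5, 4/7, 8/7}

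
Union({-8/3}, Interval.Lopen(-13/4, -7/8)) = Interval.Lopen(-13/4, -7/8)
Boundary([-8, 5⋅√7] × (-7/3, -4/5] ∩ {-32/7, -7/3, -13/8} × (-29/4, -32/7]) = ∅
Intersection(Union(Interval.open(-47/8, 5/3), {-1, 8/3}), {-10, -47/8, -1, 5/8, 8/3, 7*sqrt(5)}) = {-1, 5/8, 8/3}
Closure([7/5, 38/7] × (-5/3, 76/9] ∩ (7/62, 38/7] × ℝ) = [7/5, 38/7] × [-5/3, 76/9]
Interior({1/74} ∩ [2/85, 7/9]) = ∅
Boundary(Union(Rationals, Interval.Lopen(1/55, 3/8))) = Union(Interval(-oo, 1/55), Interval(3/8, oo))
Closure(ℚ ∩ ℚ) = ℝ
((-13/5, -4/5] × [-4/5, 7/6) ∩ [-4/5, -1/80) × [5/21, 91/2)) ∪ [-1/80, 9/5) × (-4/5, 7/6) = ({-4/5} × [5/21, 7/6)) ∪ ([-1/80, 9/5) × (-4/5, 7/6))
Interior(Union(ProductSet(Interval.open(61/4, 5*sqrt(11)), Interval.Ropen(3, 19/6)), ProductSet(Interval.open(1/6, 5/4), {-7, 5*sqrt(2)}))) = ProductSet(Interval.open(61/4, 5*sqrt(11)), Interval.open(3, 19/6))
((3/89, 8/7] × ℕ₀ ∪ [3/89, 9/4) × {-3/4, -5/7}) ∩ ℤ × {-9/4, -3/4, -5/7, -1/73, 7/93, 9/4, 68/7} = {1, 2} × {-3/4, -5/7}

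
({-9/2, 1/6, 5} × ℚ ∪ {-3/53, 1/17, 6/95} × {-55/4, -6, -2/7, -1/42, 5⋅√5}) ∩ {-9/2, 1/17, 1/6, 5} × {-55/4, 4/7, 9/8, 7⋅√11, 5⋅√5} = ({-9/2, 1/6, 5} × {-55/4, 4/7, 9/8}) ∪ ({1/17} × {-55/4, 5⋅√5})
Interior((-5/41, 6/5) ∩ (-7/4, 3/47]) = (-5/41, 3/47)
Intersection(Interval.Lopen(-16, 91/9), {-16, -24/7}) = {-24/7}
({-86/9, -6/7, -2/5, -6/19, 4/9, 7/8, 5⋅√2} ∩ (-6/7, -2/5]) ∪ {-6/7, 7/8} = {-6/7, -2/5, 7/8}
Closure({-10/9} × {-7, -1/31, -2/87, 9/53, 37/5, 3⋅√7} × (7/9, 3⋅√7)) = {-10/9} × {-7, -1/31, -2/87, 9/53, 37/5, 3⋅√7} × [7/9, 3⋅√7]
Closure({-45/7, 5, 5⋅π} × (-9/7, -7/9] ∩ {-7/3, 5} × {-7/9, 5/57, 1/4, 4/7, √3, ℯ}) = {5} × {-7/9}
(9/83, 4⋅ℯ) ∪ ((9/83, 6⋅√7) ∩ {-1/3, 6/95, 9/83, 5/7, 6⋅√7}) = (9/83, 4⋅ℯ)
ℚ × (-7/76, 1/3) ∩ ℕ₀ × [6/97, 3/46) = ℕ₀ × [6/97, 3/46)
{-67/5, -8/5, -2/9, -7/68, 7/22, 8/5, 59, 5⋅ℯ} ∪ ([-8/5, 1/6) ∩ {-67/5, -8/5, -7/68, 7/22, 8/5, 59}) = {-67/5, -8/5, -2/9, -7/68, 7/22, 8/5, 59, 5⋅ℯ}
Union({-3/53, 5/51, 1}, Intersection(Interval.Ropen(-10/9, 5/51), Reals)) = Union({1}, Interval(-10/9, 5/51))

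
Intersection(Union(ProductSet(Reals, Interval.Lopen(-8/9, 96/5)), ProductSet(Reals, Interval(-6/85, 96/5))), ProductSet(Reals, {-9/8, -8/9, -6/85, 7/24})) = ProductSet(Reals, {-6/85, 7/24})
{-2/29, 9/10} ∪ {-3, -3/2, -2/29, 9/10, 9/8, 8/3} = {-3, -3/2, -2/29, 9/10, 9/8, 8/3}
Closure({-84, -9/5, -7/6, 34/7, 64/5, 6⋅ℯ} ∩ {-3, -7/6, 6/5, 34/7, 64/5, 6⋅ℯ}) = {-7/6, 34/7, 64/5, 6⋅ℯ}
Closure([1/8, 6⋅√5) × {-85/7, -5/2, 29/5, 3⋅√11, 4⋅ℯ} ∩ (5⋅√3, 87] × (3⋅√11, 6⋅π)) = [5⋅√3, 6⋅√5] × {4⋅ℯ}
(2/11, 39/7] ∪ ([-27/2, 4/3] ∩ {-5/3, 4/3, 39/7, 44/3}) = {-5/3} ∪ (2/11, 39/7]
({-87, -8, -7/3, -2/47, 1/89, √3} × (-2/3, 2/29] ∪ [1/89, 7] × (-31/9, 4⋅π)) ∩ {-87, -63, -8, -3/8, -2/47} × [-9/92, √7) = {-87, -8, -2/47} × [-9/92, 2/29]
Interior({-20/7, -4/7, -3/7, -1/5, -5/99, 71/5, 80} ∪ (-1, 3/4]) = (-1, 3/4)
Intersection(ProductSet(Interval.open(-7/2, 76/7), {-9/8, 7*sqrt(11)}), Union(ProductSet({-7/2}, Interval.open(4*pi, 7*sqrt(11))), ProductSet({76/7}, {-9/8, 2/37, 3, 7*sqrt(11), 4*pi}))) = EmptySet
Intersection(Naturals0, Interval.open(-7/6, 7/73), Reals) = Range(0, 1, 1)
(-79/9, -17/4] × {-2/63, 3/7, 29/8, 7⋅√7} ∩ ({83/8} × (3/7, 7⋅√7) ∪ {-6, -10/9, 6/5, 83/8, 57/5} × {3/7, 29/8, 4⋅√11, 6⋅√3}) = {-6} × {3/7, 29/8}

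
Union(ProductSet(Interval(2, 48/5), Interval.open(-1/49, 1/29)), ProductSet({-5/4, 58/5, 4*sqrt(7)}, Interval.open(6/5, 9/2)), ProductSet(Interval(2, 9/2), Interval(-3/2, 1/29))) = Union(ProductSet({-5/4, 58/5, 4*sqrt(7)}, Interval.open(6/5, 9/2)), ProductSet(Interval(2, 9/2), Interval(-3/2, 1/29)), ProductSet(Interval(2, 48/5), Interval.open(-1/49, 1/29)))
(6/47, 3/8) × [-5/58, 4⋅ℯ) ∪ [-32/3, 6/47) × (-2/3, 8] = ([-32/3, 6/47) × (-2/3, 8]) ∪ ((6/47, 3/8) × [-5/58, 4⋅ℯ))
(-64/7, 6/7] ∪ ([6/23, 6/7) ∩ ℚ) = (-64/7, 6/7] ∪ (ℚ ∩ [6/23, 6/7))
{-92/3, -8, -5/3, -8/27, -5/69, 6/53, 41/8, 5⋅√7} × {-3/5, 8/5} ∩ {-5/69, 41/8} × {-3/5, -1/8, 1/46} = {-5/69, 41/8} × {-3/5}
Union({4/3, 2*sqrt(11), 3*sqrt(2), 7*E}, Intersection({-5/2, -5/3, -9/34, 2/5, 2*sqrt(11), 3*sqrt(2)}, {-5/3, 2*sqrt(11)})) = {-5/3, 4/3, 2*sqrt(11), 3*sqrt(2), 7*E}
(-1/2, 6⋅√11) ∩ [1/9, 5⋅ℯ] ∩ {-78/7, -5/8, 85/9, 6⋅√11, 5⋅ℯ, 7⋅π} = {85/9, 5⋅ℯ}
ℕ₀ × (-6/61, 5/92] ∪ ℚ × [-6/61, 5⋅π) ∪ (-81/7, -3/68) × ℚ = ((-81/7, -3/68) × ℚ) ∪ (ℚ × [-6/61, 5⋅π))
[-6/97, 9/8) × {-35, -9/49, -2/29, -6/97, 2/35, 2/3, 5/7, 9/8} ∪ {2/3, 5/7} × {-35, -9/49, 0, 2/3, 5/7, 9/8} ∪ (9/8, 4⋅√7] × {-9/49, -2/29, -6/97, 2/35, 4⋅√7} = ({2/3, 5/7} × {-35, -9/49, 0, 2/3, 5/7, 9/8}) ∪ ([-6/97, 9/8) × {-35, -9/49, -2/29, -6/97, 2/35, 2/3, 5/7, 9/8}) ∪ ((9/8, 4⋅√7] × {-9/49, -2/29, -6/97, 2/35, 4⋅√7})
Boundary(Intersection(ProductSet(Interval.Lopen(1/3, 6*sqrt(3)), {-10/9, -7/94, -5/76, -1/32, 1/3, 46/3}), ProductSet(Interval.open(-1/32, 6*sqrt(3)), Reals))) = ProductSet(Interval(1/3, 6*sqrt(3)), {-10/9, -7/94, -5/76, -1/32, 1/3, 46/3})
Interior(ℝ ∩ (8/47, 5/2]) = (8/47, 5/2)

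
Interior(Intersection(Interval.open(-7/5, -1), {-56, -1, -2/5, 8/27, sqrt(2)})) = EmptySet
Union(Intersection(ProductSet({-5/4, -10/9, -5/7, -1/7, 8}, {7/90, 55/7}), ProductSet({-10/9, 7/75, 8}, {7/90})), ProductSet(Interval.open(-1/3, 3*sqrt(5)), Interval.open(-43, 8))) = Union(ProductSet({-10/9, 8}, {7/90}), ProductSet(Interval.open(-1/3, 3*sqrt(5)), Interval.open(-43, 8)))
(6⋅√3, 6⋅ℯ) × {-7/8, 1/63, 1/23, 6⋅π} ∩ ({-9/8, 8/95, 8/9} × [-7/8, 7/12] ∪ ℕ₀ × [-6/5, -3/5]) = {11, 12, …, 16} × {-7/8}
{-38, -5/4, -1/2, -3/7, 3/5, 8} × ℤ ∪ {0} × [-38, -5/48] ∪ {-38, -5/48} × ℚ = ({-38, -5/48} × ℚ) ∪ ({0} × [-38, -5/48]) ∪ ({-38, -5/4, -1/2, -3/7, 3/5, 8} × ℤ)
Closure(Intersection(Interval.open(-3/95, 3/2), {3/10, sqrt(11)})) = {3/10}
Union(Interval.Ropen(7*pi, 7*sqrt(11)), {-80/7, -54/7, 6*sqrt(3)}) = Union({-80/7, -54/7, 6*sqrt(3)}, Interval.Ropen(7*pi, 7*sqrt(11)))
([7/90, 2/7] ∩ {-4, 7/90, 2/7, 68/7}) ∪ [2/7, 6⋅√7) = {7/90} ∪ [2/7, 6⋅√7)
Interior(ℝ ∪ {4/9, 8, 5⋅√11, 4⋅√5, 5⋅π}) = ℝ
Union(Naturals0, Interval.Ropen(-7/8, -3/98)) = Union(Interval.Ropen(-7/8, -3/98), Naturals0)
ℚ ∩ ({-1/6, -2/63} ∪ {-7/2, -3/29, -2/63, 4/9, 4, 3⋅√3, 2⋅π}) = {-7/2, -1/6, -3/29, -2/63, 4/9, 4}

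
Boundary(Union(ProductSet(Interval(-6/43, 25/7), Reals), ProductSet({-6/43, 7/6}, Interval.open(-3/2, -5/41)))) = ProductSet({-6/43, 25/7}, Reals)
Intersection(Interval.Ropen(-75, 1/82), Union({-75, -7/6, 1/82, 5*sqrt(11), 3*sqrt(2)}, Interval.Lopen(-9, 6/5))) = Union({-75}, Interval.open(-9, 1/82))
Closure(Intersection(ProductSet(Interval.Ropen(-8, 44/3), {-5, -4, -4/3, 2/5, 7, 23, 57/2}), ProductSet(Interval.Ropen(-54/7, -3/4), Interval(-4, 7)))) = ProductSet(Interval(-54/7, -3/4), {-4, -4/3, 2/5, 7})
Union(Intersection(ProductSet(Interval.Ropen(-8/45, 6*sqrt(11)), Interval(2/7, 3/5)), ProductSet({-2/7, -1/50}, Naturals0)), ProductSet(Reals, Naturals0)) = ProductSet(Reals, Naturals0)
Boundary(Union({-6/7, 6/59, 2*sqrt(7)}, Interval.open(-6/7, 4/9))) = {-6/7, 4/9, 2*sqrt(7)}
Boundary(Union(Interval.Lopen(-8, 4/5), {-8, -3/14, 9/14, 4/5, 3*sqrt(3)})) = {-8, 4/5, 3*sqrt(3)}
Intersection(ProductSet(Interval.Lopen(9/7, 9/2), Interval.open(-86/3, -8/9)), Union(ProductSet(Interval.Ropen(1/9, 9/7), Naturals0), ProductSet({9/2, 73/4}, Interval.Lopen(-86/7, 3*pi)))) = ProductSet({9/2}, Interval.open(-86/7, -8/9))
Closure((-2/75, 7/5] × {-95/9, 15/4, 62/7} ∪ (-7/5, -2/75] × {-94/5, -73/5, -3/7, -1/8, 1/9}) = ([-2/75, 7/5] × {-95/9, 15/4, 62/7}) ∪ ([-7/5, -2/75] × {-94/5, -73/5, -3/7, -1/8, 1/9})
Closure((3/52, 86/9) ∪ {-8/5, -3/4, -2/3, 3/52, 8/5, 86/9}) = {-8/5, -3/4, -2/3} ∪ [3/52, 86/9]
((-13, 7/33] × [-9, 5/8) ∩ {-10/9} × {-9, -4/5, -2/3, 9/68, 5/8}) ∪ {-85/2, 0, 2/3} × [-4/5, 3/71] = ({-10/9} × {-9, -4/5, -2/3, 9/68}) ∪ ({-85/2, 0, 2/3} × [-4/5, 3/71])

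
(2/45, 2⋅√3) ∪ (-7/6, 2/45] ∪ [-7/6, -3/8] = [-7/6, 2⋅√3)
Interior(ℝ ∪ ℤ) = ℝ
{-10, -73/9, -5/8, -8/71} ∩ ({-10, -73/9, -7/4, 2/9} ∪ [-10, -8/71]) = {-10, -73/9, -5/8, -8/71}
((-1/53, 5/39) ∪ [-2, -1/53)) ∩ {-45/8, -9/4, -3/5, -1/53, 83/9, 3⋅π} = {-3/5}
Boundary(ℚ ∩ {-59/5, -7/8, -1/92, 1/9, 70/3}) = {-59/5, -7/8, -1/92, 1/9, 70/3}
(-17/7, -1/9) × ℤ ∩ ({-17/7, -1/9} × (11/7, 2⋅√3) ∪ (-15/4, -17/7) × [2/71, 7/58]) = ∅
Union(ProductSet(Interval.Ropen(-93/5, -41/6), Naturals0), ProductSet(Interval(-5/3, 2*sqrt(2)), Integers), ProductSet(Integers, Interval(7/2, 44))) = Union(ProductSet(Integers, Interval(7/2, 44)), ProductSet(Interval.Ropen(-93/5, -41/6), Naturals0), ProductSet(Interval(-5/3, 2*sqrt(2)), Integers))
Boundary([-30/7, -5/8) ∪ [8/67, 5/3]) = {-30/7, -5/8, 8/67, 5/3}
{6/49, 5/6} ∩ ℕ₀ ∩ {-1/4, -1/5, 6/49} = ∅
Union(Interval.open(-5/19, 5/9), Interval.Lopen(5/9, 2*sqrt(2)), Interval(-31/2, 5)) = Interval(-31/2, 5)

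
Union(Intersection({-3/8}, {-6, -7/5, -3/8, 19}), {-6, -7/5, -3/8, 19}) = {-6, -7/5, -3/8, 19}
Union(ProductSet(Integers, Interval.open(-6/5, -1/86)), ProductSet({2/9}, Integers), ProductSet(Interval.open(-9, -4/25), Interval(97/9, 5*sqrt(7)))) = Union(ProductSet({2/9}, Integers), ProductSet(Integers, Interval.open(-6/5, -1/86)), ProductSet(Interval.open(-9, -4/25), Interval(97/9, 5*sqrt(7))))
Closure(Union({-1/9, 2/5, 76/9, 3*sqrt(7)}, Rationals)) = Reals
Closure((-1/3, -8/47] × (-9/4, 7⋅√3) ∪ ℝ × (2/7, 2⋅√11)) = (ℝ × (2/7, 2⋅√11)) ∪ ([-1/3, -8/47] × {-9/4, 7⋅√3}) ∪ ((-1/3, -8/47] × (-9/4, 7⋅√3)) ∪ (((-∞, -1/3] ∪ [-8/47, ∞)) × {2/7, 2⋅√11}) ∪ ({-1/3, -8/47} × ([-9/4, 2/7] ∪ [2⋅√11, 7⋅√3]))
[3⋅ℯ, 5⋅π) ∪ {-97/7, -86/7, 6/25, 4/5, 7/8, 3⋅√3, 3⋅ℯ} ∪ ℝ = (-∞, ∞)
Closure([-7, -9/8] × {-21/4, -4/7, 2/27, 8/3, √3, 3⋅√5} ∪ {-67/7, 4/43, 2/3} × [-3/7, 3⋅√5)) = ({-67/7, 4/43, 2/3} × [-3/7, 3⋅√5]) ∪ ([-7, -9/8] × {-21/4, -4/7, 2/27, 8/3, √3, 3⋅√5})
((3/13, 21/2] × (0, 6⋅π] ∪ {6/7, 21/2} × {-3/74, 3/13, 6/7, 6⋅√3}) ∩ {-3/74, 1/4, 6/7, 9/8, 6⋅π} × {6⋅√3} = {1/4, 6/7, 9/8} × {6⋅√3}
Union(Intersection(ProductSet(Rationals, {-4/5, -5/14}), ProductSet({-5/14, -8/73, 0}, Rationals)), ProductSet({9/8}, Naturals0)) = Union(ProductSet({9/8}, Naturals0), ProductSet({-5/14, -8/73, 0}, {-4/5, -5/14}))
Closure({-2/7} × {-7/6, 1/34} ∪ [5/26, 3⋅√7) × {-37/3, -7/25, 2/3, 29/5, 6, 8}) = ({-2/7} × {-7/6, 1/34}) ∪ ([5/26, 3⋅√7] × {-37/3, -7/25, 2/3, 29/5, 6, 8})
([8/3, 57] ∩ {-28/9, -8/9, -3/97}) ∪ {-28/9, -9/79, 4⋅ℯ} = {-28/9, -9/79, 4⋅ℯ}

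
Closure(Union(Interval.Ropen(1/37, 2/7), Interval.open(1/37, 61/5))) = Interval(1/37, 61/5)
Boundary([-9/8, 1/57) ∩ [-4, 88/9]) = {-9/8, 1/57}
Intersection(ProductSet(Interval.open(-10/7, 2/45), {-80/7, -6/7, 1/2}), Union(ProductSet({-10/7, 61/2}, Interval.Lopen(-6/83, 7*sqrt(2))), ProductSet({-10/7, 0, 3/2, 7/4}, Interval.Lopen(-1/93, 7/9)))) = ProductSet({0}, {1/2})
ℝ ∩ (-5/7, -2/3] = (-5/7, -2/3]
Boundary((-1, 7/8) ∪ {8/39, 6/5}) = {-1, 7/8, 6/5}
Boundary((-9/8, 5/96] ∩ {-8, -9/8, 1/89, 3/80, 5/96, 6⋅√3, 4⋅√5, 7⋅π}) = {1/89, 3/80, 5/96}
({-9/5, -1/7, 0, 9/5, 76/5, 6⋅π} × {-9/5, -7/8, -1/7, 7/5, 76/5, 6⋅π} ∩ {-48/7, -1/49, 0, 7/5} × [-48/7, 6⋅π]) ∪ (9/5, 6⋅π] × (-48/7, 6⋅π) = ({0} × {-9/5, -7/8, -1/7, 7/5, 76/5, 6⋅π}) ∪ ((9/5, 6⋅π] × (-48/7, 6⋅π))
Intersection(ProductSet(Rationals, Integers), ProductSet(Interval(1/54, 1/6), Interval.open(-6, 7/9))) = ProductSet(Intersection(Interval(1/54, 1/6), Rationals), Range(-5, 1, 1))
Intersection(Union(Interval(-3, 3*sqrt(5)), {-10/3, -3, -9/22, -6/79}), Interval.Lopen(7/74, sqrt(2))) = Interval.Lopen(7/74, sqrt(2))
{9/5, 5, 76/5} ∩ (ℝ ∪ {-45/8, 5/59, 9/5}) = {9/5, 5, 76/5}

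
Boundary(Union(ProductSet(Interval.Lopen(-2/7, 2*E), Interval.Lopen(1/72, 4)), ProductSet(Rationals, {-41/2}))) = Union(ProductSet({-2/7, 2*E}, Interval(1/72, 4)), ProductSet(Interval(-2/7, 2*E), {1/72, 4}), ProductSet(Interval(-oo, oo), {-41/2}))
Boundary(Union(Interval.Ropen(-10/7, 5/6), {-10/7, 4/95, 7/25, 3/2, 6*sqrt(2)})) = {-10/7, 5/6, 3/2, 6*sqrt(2)}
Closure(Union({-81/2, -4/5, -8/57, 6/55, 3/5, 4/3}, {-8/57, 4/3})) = {-81/2, -4/5, -8/57, 6/55, 3/5, 4/3}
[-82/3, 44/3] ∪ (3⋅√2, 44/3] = [-82/3, 44/3]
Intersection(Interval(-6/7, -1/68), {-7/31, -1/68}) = {-7/31, -1/68}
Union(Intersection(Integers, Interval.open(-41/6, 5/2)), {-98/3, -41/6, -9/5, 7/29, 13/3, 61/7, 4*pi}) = Union({-98/3, -41/6, -9/5, 7/29, 13/3, 61/7, 4*pi}, Range(-6, 3, 1))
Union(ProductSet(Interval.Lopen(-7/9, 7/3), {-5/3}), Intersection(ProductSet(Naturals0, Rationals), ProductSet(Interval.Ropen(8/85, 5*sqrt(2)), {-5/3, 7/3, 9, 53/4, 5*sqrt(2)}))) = Union(ProductSet(Interval.Lopen(-7/9, 7/3), {-5/3}), ProductSet(Range(1, 8, 1), {-5/3, 7/3, 9, 53/4}))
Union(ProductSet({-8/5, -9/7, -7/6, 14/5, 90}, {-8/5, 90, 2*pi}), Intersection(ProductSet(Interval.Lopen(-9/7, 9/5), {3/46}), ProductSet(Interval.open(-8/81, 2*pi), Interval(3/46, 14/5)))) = Union(ProductSet({-8/5, -9/7, -7/6, 14/5, 90}, {-8/5, 90, 2*pi}), ProductSet(Interval.Lopen(-8/81, 9/5), {3/46}))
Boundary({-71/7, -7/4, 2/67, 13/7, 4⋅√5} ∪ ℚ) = ℝ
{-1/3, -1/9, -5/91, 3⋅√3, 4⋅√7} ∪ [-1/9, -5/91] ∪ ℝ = (-∞, ∞)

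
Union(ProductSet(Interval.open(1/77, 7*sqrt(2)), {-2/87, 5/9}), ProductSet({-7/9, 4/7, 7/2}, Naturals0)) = Union(ProductSet({-7/9, 4/7, 7/2}, Naturals0), ProductSet(Interval.open(1/77, 7*sqrt(2)), {-2/87, 5/9}))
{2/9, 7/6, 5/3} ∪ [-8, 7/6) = [-8, 7/6] ∪ {5/3}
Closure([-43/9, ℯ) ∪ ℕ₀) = [-43/9, ℯ] ∪ ℕ₀ ∪ (ℕ₀ \ (-43/9, ℯ))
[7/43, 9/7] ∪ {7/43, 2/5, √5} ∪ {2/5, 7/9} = [7/43, 9/7] ∪ {√5}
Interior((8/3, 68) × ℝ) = (8/3, 68) × ℝ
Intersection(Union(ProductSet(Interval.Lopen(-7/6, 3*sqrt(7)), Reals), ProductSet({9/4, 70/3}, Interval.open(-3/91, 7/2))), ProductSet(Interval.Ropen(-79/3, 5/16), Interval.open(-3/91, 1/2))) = ProductSet(Interval.open(-7/6, 5/16), Interval.open(-3/91, 1/2))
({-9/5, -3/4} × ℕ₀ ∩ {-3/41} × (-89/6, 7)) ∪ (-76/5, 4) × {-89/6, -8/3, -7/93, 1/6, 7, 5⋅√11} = (-76/5, 4) × {-89/6, -8/3, -7/93, 1/6, 7, 5⋅√11}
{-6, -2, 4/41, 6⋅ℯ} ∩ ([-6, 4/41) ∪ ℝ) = {-6, -2, 4/41, 6⋅ℯ}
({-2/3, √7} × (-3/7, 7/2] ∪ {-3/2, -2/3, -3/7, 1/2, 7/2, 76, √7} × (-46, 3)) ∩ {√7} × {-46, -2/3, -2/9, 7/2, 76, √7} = {√7} × {-2/3, -2/9, 7/2, √7}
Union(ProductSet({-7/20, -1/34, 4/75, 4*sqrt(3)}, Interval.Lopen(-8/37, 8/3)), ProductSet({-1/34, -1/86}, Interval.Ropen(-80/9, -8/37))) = Union(ProductSet({-1/34, -1/86}, Interval.Ropen(-80/9, -8/37)), ProductSet({-7/20, -1/34, 4/75, 4*sqrt(3)}, Interval.Lopen(-8/37, 8/3)))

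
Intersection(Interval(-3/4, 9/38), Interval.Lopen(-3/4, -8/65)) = Interval.Lopen(-3/4, -8/65)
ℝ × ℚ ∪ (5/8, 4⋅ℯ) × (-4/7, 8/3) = (ℝ × ℚ) ∪ ((5/8, 4⋅ℯ) × (-4/7, 8/3))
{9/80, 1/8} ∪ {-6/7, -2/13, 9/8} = {-6/7, -2/13, 9/80, 1/8, 9/8}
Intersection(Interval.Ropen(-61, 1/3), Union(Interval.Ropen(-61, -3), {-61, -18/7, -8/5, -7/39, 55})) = Union({-18/7, -8/5, -7/39}, Interval.Ropen(-61, -3))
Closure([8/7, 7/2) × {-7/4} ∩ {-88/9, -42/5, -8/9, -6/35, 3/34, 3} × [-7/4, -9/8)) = {3} × {-7/4}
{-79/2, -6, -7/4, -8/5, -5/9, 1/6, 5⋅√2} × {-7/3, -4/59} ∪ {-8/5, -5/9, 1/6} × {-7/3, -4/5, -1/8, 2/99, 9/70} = ({-8/5, -5/9, 1/6} × {-7/3, -4/5, -1/8, 2/99, 9/70}) ∪ ({-79/2, -6, -7/4, -8/5, -5/9, 1/6, 5⋅√2} × {-7/3, -4/59})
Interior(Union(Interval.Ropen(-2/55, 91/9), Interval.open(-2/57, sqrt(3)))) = Interval.open(-2/55, 91/9)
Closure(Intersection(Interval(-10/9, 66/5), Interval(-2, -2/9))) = Interval(-10/9, -2/9)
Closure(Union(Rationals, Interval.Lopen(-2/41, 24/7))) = Union(Interval(-oo, oo), Rationals)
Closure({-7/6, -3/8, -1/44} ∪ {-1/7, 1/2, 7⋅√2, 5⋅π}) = {-7/6, -3/8, -1/7, -1/44, 1/2, 7⋅√2, 5⋅π}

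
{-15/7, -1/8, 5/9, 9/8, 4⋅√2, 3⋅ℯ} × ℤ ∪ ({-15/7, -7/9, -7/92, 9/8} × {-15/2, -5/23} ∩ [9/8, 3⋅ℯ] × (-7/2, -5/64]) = ({9/8} × {-5/23}) ∪ ({-15/7, -1/8, 5/9, 9/8, 4⋅√2, 3⋅ℯ} × ℤ)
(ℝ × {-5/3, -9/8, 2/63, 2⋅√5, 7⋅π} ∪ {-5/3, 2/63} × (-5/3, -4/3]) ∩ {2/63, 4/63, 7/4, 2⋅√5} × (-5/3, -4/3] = {2/63} × (-5/3, -4/3]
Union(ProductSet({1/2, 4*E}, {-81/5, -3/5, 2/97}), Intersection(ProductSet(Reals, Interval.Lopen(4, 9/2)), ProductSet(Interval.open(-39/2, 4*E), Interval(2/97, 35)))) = Union(ProductSet({1/2, 4*E}, {-81/5, -3/5, 2/97}), ProductSet(Interval.open(-39/2, 4*E), Interval.Lopen(4, 9/2)))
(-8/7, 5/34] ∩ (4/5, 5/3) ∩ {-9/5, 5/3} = ∅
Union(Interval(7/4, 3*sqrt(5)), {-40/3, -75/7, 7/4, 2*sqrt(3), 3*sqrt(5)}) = Union({-40/3, -75/7}, Interval(7/4, 3*sqrt(5)))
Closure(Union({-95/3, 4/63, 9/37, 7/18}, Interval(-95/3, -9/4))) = Union({4/63, 9/37, 7/18}, Interval(-95/3, -9/4))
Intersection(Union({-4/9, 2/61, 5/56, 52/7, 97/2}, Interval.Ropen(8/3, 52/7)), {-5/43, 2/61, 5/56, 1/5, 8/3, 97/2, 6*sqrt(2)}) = {2/61, 5/56, 8/3, 97/2}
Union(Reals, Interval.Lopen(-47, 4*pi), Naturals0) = Union(Interval(-oo, oo), Naturals0)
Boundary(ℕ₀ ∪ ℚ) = ℝ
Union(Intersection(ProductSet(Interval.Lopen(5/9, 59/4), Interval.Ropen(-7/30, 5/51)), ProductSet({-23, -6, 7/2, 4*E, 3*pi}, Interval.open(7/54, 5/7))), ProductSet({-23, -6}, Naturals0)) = ProductSet({-23, -6}, Naturals0)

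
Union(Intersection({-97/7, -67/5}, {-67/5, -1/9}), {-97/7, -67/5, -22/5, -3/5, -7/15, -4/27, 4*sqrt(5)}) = {-97/7, -67/5, -22/5, -3/5, -7/15, -4/27, 4*sqrt(5)}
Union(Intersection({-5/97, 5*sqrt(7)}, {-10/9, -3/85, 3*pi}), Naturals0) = Naturals0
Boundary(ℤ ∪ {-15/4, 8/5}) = ℤ ∪ {-15/4, 8/5}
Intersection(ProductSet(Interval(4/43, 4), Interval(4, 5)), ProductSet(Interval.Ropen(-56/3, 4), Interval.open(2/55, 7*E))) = ProductSet(Interval.Ropen(4/43, 4), Interval(4, 5))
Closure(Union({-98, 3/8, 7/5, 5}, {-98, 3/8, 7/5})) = {-98, 3/8, 7/5, 5}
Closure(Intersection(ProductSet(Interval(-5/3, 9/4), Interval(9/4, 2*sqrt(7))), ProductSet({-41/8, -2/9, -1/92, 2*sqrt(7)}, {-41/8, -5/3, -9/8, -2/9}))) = EmptySet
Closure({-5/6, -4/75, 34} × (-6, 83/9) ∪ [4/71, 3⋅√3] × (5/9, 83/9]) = ({-5/6, -4/75, 34} × [-6, 83/9]) ∪ ([4/71, 3⋅√3] × [5/9, 83/9])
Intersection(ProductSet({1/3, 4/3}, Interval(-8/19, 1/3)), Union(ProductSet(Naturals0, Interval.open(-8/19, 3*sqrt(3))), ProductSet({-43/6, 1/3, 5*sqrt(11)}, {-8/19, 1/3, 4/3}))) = ProductSet({1/3}, {-8/19, 1/3})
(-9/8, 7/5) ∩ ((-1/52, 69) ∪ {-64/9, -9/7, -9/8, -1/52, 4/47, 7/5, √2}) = [-1/52, 7/5)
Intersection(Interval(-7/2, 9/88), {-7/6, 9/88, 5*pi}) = {-7/6, 9/88}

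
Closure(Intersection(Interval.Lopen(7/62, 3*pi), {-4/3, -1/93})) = EmptySet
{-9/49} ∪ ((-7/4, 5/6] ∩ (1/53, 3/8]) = {-9/49} ∪ (1/53, 3/8]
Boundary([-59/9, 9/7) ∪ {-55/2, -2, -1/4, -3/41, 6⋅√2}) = {-55/2, -59/9, 9/7, 6⋅√2}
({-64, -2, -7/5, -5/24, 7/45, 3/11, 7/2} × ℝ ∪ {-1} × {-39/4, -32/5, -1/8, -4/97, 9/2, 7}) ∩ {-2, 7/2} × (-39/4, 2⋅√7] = {-2, 7/2} × (-39/4, 2⋅√7]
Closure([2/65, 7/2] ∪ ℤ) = ℤ ∪ [2/65, 7/2]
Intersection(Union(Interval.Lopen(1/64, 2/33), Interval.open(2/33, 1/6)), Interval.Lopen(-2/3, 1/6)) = Interval.open(1/64, 1/6)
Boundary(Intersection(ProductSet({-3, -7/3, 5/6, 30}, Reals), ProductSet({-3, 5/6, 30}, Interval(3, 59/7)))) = ProductSet({-3, 5/6, 30}, Interval(3, 59/7))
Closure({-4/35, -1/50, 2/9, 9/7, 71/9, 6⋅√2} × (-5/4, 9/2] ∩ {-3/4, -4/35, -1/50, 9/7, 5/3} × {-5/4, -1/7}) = {-4/35, -1/50, 9/7} × {-1/7}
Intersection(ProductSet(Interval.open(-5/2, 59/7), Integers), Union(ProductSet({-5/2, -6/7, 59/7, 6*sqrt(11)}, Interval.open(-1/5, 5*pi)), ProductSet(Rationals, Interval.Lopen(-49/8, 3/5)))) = Union(ProductSet({-6/7}, Range(0, 16, 1)), ProductSet(Intersection(Interval.open(-5/2, 59/7), Rationals), Range(-6, 1, 1)))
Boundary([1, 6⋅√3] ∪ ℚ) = (-∞, 1] ∪ [6⋅√3, ∞)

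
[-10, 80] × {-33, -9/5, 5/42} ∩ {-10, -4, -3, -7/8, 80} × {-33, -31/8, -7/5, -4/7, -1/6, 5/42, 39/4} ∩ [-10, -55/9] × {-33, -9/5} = {-10} × {-33}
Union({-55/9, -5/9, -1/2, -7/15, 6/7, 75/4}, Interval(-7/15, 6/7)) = Union({-55/9, -5/9, -1/2, 75/4}, Interval(-7/15, 6/7))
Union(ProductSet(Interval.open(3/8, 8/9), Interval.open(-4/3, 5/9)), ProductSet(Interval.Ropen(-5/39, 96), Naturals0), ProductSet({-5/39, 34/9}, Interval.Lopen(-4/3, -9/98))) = Union(ProductSet({-5/39, 34/9}, Interval.Lopen(-4/3, -9/98)), ProductSet(Interval.Ropen(-5/39, 96), Naturals0), ProductSet(Interval.open(3/8, 8/9), Interval.open(-4/3, 5/9)))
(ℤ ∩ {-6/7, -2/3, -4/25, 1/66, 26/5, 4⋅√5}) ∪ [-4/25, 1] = [-4/25, 1]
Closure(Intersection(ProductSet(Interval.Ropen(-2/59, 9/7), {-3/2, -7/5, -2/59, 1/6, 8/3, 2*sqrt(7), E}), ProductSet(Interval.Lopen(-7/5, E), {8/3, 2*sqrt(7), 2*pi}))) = ProductSet(Interval(-2/59, 9/7), {8/3, 2*sqrt(7)})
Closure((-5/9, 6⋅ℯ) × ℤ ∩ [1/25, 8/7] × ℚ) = [1/25, 8/7] × ℤ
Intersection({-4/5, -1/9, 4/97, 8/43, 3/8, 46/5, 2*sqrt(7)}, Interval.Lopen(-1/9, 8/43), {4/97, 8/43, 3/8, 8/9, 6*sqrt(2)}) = {4/97, 8/43}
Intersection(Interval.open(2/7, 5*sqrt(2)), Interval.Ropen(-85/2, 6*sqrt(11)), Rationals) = Intersection(Interval.open(2/7, 5*sqrt(2)), Rationals)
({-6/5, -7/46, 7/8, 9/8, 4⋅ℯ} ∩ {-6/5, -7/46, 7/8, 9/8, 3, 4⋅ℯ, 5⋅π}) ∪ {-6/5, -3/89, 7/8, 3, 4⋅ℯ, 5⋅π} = {-6/5, -7/46, -3/89, 7/8, 9/8, 3, 4⋅ℯ, 5⋅π}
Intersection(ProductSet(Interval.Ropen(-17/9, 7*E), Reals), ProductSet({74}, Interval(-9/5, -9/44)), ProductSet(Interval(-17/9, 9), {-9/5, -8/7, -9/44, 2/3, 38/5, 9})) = EmptySet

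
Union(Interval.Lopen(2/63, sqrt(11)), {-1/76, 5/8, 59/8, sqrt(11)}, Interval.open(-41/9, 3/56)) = Union({59/8}, Interval.Lopen(-41/9, sqrt(11)))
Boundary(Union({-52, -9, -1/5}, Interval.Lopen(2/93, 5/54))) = {-52, -9, -1/5, 2/93, 5/54}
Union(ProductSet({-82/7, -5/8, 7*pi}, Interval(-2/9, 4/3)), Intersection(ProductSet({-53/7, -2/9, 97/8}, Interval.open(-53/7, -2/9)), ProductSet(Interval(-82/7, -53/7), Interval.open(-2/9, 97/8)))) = ProductSet({-82/7, -5/8, 7*pi}, Interval(-2/9, 4/3))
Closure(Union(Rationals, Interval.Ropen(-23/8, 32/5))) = Union(Interval(-oo, oo), Rationals)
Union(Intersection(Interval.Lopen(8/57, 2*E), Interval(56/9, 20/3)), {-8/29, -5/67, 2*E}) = {-8/29, -5/67, 2*E}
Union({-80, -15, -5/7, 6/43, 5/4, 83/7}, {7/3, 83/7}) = {-80, -15, -5/7, 6/43, 5/4, 7/3, 83/7}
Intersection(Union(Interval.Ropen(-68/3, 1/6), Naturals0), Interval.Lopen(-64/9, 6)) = Union(Interval.open(-64/9, 1/6), Range(0, 7, 1))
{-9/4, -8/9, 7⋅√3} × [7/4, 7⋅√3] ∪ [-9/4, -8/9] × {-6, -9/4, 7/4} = ([-9/4, -8/9] × {-6, -9/4, 7/4}) ∪ ({-9/4, -8/9, 7⋅√3} × [7/4, 7⋅√3])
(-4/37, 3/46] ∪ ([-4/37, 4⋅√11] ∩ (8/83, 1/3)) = (-4/37, 3/46] ∪ (8/83, 1/3)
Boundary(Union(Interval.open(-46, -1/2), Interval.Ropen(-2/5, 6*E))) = {-46, -1/2, -2/5, 6*E}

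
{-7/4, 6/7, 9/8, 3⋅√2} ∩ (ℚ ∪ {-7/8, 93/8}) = {-7/4, 6/7, 9/8}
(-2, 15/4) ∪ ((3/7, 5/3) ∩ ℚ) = (-2, 15/4) ∪ (ℚ ∩ (3/7, 5/3))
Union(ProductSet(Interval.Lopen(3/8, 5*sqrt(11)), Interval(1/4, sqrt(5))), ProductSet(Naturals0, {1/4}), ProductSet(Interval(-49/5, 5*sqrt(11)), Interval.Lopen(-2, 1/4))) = Union(ProductSet(Interval(-49/5, 5*sqrt(11)), Interval.Lopen(-2, 1/4)), ProductSet(Interval.Lopen(3/8, 5*sqrt(11)), Interval(1/4, sqrt(5))), ProductSet(Naturals0, {1/4}))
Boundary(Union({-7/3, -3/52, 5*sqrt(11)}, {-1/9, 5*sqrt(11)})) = {-7/3, -1/9, -3/52, 5*sqrt(11)}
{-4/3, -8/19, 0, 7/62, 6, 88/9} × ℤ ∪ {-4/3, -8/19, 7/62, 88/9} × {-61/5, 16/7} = ({-4/3, -8/19, 7/62, 88/9} × {-61/5, 16/7}) ∪ ({-4/3, -8/19, 0, 7/62, 6, 88/9} × ℤ)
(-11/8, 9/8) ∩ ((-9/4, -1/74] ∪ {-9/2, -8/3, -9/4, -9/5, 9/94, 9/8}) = (-11/8, -1/74] ∪ {9/94}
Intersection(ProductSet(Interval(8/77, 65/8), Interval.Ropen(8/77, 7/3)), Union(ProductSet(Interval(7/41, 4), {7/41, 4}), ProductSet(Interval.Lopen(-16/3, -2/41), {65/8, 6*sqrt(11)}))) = ProductSet(Interval(7/41, 4), {7/41})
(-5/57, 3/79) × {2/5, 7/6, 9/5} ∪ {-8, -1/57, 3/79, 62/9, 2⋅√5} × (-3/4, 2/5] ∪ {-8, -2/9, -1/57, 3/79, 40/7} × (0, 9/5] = ((-5/57, 3/79) × {2/5, 7/6, 9/5}) ∪ ({-8, -2/9, -1/57, 3/79, 40/7} × (0, 9/5]) ∪ ({-8, -1/57, 3/79, 62/9, 2⋅√5} × (-3/4, 2/5])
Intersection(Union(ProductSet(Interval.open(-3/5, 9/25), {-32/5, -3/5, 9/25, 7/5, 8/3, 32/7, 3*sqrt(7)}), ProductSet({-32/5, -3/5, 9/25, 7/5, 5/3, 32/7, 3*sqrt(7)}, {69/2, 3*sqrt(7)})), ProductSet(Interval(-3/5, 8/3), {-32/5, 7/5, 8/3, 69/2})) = Union(ProductSet({-3/5, 9/25, 7/5, 5/3}, {69/2}), ProductSet(Interval.open(-3/5, 9/25), {-32/5, 7/5, 8/3}))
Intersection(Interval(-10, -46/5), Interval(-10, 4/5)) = Interval(-10, -46/5)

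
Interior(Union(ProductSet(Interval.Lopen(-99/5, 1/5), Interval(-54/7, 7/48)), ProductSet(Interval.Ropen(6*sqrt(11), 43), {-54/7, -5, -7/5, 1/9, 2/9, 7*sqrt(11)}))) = ProductSet(Interval.open(-99/5, 1/5), Interval.open(-54/7, 7/48))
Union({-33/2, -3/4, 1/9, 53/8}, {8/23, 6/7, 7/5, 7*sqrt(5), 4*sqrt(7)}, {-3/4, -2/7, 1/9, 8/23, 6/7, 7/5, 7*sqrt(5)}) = {-33/2, -3/4, -2/7, 1/9, 8/23, 6/7, 7/5, 53/8, 7*sqrt(5), 4*sqrt(7)}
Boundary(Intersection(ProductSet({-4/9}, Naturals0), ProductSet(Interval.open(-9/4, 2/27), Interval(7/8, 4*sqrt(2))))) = ProductSet({-4/9}, Range(1, 6, 1))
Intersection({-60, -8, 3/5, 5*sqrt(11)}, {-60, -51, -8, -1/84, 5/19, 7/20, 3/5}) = {-60, -8, 3/5}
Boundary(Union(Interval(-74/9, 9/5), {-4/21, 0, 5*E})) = {-74/9, 9/5, 5*E}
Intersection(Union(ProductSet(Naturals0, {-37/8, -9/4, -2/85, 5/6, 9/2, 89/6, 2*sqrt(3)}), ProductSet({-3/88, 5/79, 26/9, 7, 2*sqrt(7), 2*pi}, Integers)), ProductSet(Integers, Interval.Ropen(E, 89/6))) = Union(ProductSet({7}, Range(3, 15, 1)), ProductSet(Naturals0, {9/2, 2*sqrt(3)}))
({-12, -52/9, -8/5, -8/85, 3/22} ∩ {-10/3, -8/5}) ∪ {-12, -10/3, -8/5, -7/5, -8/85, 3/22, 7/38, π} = {-12, -10/3, -8/5, -7/5, -8/85, 3/22, 7/38, π}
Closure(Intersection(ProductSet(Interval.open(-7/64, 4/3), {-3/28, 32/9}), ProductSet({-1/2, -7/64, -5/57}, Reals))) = ProductSet({-5/57}, {-3/28, 32/9})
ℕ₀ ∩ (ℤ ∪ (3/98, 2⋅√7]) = ℕ₀ ∪ {1, 2, …, 5}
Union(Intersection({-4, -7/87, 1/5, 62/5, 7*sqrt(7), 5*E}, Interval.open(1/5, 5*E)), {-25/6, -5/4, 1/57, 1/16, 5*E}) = {-25/6, -5/4, 1/57, 1/16, 62/5, 5*E}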